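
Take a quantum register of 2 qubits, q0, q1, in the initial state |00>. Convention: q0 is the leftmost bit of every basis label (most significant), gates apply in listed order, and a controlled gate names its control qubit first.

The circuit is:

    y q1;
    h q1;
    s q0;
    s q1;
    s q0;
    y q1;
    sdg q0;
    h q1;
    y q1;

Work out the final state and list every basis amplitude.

The resulting statevector has amplitude -1/2 - I/2 on |00>, 1/2 - I/2 on |01>, 0 on |10>, 0 on |11>.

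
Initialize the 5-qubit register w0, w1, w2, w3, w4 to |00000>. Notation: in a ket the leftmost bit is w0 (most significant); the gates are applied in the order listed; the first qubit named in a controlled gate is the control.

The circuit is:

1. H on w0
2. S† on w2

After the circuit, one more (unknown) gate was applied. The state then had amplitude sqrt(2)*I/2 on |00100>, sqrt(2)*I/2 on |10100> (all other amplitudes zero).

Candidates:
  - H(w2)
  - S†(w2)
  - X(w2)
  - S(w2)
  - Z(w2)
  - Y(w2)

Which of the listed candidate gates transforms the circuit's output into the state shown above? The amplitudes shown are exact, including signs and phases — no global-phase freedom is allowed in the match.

The unique candidate consistent with the amplitudes is Y(w2).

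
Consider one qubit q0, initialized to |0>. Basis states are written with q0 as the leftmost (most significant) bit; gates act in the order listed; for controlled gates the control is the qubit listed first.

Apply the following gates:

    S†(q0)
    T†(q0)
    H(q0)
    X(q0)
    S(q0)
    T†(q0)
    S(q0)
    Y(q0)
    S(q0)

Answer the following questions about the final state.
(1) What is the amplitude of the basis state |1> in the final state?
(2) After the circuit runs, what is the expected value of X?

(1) The amplitude on |1> is -sqrt(2)/2.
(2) In the final state, X has expectation -sqrt(2)/2.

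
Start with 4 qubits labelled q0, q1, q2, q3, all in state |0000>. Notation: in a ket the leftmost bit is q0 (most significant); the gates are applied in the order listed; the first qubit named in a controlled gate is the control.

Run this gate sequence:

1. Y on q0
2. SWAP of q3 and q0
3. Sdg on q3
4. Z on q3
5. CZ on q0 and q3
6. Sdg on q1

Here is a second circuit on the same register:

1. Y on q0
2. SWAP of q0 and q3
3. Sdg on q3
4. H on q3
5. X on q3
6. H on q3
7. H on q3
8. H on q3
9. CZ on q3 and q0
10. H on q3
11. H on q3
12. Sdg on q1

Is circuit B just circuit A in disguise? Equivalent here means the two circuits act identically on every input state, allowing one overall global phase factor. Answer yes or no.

Yes: on every input state the two circuits agree up to one overall phase factor.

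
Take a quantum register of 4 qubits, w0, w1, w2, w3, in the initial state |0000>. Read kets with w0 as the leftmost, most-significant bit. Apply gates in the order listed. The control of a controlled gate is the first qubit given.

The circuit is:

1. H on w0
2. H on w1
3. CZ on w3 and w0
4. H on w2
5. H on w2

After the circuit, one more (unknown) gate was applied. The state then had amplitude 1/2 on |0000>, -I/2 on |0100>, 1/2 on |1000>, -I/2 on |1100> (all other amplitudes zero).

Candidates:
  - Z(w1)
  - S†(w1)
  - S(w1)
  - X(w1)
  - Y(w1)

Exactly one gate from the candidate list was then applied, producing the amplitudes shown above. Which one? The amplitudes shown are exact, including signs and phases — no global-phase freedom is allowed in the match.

The unique candidate consistent with the amplitudes is S†(w1). Key observation: steps 4-5 multiply out to the identity, so the circuit reduces to the remaining gates.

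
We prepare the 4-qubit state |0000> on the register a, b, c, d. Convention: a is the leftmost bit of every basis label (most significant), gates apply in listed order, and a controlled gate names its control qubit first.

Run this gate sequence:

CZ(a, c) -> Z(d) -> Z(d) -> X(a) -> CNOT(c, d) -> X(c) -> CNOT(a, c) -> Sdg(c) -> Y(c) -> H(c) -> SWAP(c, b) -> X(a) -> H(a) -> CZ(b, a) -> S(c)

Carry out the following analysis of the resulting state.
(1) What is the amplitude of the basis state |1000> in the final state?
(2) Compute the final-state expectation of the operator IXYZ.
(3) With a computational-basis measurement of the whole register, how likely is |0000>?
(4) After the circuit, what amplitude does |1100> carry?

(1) The amplitude on |1000> is I/2.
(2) The expectation value of IXYZ is 0.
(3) A full measurement returns |0000> with probability 1/4.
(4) The final state's coefficient on |1100> equals I/2.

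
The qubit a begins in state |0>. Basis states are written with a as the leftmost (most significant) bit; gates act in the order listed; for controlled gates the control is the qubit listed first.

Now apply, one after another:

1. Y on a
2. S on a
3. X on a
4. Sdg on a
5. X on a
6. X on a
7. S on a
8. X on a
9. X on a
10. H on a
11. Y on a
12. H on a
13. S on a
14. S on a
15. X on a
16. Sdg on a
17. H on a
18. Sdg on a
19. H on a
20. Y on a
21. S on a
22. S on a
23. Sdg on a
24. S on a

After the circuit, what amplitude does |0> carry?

The amplitude on |0> is -1/2 - I/2. Key observation: steps 3-8 multiply out to the identity, so the circuit reduces to the remaining gates.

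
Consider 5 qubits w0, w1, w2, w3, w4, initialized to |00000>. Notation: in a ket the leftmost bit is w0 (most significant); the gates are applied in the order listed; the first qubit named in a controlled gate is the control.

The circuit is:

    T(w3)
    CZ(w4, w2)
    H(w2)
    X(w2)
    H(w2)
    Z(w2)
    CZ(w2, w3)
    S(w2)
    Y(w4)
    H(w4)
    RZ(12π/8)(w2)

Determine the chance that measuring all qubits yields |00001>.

The probability of measuring |00001> is 1/2. Key observation: the block from step 3 through step 6 cancels to the identity and can be dropped.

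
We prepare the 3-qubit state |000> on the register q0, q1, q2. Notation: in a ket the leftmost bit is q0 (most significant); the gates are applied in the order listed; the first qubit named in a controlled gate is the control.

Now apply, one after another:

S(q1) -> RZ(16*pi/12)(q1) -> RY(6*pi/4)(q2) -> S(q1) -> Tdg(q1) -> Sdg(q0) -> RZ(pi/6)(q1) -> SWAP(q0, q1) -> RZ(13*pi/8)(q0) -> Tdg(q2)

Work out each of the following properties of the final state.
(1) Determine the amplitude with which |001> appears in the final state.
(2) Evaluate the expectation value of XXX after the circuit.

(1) The amplitude on |001> is sqrt(2)*exp(3*I*pi/16)/2.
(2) The expectation value of XXX is 0.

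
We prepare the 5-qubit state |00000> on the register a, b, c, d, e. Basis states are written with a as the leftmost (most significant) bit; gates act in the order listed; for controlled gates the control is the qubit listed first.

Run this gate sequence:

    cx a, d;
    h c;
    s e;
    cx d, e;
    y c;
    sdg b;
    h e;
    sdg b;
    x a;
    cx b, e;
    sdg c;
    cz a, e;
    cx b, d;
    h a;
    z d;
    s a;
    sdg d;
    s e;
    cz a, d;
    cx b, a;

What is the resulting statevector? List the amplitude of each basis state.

The final amplitudes are -sqrt(2)*I/4 on |00000>, -sqrt(2)/4 on |00001>, sqrt(2)/4 on |00100>, -sqrt(2)*I/4 on |00101>, -sqrt(2)/4 on |10000>, sqrt(2)*I/4 on |10001>, -sqrt(2)*I/4 on |10100>, -sqrt(2)/4 on |10101>, and 0 on every other basis state.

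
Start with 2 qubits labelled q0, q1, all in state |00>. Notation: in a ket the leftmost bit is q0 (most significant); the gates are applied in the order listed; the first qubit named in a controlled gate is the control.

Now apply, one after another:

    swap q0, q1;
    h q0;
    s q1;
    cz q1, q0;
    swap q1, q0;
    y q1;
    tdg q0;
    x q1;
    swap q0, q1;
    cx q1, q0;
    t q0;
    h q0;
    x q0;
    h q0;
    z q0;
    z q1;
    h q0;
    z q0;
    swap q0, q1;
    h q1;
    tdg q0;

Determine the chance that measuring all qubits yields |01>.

Outcome |01> occurs with probability 1/2. Key observation: steps 12-15 multiply out to the identity, so the circuit reduces to the remaining gates.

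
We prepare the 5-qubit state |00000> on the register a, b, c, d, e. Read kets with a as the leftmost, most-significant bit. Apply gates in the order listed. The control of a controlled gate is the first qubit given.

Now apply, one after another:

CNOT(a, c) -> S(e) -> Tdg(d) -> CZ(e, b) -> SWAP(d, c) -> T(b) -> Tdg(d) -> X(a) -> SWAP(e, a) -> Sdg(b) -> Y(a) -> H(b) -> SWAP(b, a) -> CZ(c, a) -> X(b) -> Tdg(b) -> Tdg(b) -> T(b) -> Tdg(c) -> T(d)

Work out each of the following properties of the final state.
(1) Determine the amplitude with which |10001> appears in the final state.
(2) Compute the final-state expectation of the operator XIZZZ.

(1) The amplitude on |10001> is sqrt(2)*I/2.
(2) In the final state, XIZZZ has expectation -1.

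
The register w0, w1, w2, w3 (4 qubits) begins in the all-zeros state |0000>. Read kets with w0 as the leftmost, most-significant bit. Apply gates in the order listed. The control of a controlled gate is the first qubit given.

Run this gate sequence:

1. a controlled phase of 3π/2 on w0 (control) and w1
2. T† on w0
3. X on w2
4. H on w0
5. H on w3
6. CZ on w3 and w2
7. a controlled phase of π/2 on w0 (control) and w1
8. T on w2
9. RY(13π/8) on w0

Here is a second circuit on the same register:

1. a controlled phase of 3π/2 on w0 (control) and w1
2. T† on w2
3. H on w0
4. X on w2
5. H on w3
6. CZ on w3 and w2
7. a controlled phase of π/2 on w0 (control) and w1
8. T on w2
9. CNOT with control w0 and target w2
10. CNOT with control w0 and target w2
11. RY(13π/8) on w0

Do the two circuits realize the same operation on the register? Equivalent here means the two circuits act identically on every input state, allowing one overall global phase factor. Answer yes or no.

No, they are not equivalent — no single phase factor reconciles the two unitaries.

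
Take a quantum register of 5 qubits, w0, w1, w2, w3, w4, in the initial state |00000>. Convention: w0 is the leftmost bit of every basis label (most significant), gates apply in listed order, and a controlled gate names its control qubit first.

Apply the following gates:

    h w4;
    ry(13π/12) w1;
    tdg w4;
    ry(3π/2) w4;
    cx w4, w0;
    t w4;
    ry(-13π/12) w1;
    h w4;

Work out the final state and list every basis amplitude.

The final amplitudes are sqrt(2)*(-1 + exp(3*I*pi/4))/4 on |00000>, sqrt(2)*(-1 + exp(3*I*pi/4))/4 on |00001>, sqrt(2)*(-1 + exp(I*pi/4))/4 on |10000>, sqrt(2)*(1 - exp(I*pi/4))/4 on |10001>, and 0 on every other basis state.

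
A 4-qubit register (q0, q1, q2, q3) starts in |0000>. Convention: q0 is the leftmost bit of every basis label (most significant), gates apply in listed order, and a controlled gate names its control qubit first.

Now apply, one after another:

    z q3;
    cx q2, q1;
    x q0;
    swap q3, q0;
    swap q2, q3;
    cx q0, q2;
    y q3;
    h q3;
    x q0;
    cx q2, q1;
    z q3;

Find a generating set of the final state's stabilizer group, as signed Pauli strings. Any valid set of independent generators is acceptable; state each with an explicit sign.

The final state is stabilized by the group generated by +IIIX, -ZIII, -IZII, -IIZI; other independent generating sets are equally valid.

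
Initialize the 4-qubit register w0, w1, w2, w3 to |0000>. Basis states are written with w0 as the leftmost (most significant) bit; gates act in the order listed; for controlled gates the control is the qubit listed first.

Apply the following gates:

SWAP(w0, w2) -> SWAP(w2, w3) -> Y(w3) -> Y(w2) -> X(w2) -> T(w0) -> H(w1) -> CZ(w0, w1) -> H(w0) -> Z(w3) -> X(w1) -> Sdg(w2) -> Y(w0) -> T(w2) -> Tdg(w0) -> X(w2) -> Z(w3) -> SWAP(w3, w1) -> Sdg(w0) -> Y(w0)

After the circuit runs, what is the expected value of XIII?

In the final state, XIII has expectation -sqrt(2)/2.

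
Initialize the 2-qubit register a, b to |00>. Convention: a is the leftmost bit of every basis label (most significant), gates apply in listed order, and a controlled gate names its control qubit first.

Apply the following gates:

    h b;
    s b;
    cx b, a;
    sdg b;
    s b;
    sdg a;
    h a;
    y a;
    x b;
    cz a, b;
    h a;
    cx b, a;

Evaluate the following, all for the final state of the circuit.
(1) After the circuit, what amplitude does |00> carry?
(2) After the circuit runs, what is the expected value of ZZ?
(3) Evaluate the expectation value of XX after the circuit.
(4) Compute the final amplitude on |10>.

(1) The amplitude on |00> is sqrt(2)*I/2.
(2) In the final state, ZZ has expectation 1.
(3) The observable XX averages to -1.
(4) |10> carries amplitude 0 in the final state.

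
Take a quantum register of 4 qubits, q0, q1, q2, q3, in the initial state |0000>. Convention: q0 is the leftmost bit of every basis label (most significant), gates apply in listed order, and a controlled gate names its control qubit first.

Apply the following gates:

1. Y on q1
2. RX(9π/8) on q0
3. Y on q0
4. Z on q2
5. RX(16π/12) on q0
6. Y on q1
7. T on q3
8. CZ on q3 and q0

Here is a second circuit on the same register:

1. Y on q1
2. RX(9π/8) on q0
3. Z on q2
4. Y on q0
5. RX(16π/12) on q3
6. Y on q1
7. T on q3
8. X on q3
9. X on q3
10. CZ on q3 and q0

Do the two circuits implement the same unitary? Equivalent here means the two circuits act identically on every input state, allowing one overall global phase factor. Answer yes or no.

No — the two circuits implement different unitaries, even allowing a global phase.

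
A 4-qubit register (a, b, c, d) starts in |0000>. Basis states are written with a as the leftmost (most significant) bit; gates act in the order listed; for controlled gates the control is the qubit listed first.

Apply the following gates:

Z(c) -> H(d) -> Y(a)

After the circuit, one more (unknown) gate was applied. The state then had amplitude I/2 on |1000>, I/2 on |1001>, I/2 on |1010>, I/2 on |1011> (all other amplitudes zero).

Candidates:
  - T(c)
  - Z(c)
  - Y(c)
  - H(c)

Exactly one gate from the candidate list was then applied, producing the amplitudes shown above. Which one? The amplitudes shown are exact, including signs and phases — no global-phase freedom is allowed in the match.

The unique candidate consistent with the amplitudes is H(c).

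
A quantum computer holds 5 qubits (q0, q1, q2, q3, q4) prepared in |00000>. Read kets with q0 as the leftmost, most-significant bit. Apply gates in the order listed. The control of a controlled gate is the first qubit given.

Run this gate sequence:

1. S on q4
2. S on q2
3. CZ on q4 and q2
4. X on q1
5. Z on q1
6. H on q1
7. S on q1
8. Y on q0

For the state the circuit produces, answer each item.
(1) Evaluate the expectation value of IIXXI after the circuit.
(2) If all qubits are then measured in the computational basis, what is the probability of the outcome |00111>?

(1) The observable IIXXI averages to 0.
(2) Outcome |00111> occurs with probability 0.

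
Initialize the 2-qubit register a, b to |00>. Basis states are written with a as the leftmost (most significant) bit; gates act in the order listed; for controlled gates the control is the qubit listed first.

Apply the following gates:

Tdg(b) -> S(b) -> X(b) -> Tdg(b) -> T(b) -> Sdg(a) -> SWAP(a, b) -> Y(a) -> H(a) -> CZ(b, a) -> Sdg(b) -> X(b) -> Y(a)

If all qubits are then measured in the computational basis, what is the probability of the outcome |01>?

A full measurement returns |01> with probability 1/2.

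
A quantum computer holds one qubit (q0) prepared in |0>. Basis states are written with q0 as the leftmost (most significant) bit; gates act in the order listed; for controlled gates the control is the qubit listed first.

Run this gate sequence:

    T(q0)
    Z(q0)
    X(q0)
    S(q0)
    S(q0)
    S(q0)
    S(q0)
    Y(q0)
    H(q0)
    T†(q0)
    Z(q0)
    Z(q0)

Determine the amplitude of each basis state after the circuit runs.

After the circuit, the state carries amplitude -sqrt(2)*I/2 on |0>, -sqrt(2)*exp(I*pi/4)/2 on |1>. Key observation: the block from step 4 through step 7 cancels to the identity and can be dropped.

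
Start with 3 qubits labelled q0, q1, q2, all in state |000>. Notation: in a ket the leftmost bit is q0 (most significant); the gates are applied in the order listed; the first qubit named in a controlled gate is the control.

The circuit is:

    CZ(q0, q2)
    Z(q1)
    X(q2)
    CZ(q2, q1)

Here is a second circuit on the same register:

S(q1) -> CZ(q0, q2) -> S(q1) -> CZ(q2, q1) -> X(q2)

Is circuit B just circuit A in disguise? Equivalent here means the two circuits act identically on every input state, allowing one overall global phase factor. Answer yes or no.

No, they are not equivalent — no single phase factor reconciles the two unitaries.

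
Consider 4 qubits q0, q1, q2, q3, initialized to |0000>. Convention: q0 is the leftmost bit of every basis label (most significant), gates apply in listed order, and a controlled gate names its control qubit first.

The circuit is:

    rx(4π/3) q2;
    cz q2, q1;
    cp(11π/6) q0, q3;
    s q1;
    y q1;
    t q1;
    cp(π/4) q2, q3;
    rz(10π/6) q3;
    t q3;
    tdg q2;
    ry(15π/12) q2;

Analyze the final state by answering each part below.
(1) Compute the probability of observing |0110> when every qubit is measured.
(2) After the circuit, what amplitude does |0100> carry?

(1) A full measurement returns |0110> with probability -sqrt(3)/8 - sqrt(2)/8 + 1/2.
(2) The final state's coefficient on |0100> equals -sqrt(2 - sqrt(2))*exp(11*I*pi/12)/4 + sqrt(3*sqrt(2) + 6)*exp(I*pi/6)/4.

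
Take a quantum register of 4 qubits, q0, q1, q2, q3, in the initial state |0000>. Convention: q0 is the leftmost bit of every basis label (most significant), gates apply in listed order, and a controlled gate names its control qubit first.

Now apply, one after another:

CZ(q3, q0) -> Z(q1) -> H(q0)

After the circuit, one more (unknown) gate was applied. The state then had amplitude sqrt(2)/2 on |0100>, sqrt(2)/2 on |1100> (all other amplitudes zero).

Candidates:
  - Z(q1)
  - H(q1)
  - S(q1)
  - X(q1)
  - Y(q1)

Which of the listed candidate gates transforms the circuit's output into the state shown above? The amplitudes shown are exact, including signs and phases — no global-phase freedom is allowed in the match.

The applied gate was X(q1).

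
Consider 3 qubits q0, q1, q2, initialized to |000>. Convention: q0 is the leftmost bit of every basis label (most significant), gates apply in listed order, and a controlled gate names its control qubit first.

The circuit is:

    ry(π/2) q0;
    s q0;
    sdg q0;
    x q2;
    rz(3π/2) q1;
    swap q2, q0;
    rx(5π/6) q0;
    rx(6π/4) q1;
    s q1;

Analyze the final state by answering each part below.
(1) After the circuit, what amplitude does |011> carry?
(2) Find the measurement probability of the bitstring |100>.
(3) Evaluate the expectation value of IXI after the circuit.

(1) |011> carries amplitude (sqrt(2) + sqrt(6))*exp(3*I*pi/4)/8 in the final state.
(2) A full measurement returns |100> with probability 1/8 - sqrt(3)/16.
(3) The observable IXI averages to -1.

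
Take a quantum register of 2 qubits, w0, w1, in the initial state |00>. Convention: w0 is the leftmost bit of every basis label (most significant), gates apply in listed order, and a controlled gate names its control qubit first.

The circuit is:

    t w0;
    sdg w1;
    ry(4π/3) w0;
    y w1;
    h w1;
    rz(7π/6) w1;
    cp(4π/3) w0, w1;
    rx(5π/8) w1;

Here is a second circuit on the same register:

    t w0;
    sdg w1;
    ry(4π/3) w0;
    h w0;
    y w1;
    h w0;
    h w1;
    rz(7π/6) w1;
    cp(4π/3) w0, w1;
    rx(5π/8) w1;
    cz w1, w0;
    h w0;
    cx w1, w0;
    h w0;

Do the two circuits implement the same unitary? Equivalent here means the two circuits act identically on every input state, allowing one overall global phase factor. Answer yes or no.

Yes: on every input state the two circuits agree up to one overall phase factor.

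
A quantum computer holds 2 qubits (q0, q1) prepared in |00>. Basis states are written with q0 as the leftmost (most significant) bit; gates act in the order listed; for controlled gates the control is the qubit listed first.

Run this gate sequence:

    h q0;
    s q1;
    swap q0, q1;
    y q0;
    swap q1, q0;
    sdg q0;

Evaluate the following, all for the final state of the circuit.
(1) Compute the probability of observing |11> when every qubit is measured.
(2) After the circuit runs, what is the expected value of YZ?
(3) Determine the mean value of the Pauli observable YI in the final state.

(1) The probability of measuring |11> is 1/2.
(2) The observable YZ averages to 1.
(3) In the final state, YI has expectation -1.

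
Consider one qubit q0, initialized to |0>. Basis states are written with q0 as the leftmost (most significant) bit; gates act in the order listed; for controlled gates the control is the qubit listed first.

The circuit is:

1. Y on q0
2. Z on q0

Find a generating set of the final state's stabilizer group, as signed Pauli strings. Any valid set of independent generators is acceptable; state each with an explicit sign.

The stabilizer group can be generated by -Z, among other valid generating sets.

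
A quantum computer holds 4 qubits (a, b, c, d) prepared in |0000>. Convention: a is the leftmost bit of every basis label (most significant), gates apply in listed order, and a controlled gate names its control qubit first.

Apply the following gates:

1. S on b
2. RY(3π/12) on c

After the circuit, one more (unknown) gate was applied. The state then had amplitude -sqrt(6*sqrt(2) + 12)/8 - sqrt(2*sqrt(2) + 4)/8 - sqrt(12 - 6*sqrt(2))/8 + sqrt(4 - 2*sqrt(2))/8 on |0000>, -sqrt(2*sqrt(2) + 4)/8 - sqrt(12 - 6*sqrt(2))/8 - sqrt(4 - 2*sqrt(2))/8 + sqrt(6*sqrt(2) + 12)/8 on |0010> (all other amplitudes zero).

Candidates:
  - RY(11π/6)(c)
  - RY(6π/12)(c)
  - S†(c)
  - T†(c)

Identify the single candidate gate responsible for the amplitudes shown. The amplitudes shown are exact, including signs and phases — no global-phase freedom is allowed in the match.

The applied gate was RY(11π/6)(c).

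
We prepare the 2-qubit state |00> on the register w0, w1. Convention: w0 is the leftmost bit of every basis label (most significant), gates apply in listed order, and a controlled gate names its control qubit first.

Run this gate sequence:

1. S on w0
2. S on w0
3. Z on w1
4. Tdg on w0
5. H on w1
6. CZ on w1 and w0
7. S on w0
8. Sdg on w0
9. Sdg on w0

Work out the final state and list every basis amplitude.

The resulting statevector has amplitude sqrt(2)/2 on |00>, sqrt(2)/2 on |01>, 0 on |10>, 0 on |11>.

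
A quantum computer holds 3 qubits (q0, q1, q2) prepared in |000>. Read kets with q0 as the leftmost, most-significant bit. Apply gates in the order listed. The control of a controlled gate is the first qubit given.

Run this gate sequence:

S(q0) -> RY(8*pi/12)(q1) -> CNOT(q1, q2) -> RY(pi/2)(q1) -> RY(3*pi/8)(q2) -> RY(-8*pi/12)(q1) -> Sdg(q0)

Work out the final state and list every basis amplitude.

After the circuit, the state carries amplitude -sqrt(6)*sin(pi/48)/4 + sqrt(2)*sin(17*pi/48)/4 on |000>, -sqrt(2)*sin(7*pi/48)/4 + sqrt(6)*cos(pi/48)/4 on |001>, -sqrt(6)*sin(17*pi/48)/4 - sqrt(2)*sin(pi/48)/4 on |010>, sqrt(6)*sin(7*pi/48)/4 + sqrt(2)*cos(pi/48)/4 on |011>, 0 on |100>, 0 on |101>, 0 on |110>, 0 on |111>.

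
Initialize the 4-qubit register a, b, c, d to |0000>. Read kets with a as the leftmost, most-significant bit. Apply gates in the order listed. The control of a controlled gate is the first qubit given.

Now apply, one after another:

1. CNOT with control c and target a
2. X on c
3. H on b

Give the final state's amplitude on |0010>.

|0010> carries amplitude sqrt(2)/2 in the final state.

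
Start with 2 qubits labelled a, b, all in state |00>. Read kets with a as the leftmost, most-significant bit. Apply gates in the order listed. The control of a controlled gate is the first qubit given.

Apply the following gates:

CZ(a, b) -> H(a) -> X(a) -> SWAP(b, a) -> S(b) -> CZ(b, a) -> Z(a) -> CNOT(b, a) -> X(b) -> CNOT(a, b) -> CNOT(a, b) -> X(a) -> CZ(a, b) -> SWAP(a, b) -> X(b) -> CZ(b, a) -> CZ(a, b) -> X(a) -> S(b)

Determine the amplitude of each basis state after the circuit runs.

After the circuit, the state carries amplitude -sqrt(2)/2 on |00>, 0 on |01>, 0 on |10>, -sqrt(2)/2 on |11>. Key observation: gates 10-11 undo each other exactly, leaving only the rest of the circuit to track.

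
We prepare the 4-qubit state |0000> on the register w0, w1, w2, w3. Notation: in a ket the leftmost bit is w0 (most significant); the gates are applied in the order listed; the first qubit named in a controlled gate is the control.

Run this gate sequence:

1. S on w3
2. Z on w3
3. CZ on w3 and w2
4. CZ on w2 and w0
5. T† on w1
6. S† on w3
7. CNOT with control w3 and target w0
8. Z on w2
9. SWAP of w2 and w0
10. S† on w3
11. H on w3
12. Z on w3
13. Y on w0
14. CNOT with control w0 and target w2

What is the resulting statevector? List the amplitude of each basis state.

The resulting statevector has amplitude sqrt(2)*I/2 on |1010>, -sqrt(2)*I/2 on |1011>, and 0 on every other basis state.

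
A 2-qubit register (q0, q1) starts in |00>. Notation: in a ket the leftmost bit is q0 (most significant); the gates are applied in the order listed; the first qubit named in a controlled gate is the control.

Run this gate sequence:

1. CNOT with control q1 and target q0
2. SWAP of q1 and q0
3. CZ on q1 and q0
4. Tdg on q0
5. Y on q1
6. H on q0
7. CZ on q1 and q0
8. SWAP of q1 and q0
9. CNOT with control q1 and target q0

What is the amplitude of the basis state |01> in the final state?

|01> carries amplitude -sqrt(2)*I/2 in the final state.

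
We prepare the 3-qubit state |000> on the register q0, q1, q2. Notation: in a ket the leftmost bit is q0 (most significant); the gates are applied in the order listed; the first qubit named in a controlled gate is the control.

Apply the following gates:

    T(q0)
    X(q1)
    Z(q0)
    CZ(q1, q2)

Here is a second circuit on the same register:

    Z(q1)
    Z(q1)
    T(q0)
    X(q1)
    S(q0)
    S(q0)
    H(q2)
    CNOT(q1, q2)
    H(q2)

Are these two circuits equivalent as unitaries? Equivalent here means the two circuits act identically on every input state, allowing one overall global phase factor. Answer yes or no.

Yes — the two circuits implement the same unitary up to a global phase.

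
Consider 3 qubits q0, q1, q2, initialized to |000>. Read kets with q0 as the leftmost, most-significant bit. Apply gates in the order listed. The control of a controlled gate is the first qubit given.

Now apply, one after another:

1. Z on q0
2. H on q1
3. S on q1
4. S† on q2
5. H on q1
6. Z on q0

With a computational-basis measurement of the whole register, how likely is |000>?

The probability of measuring |000> is 1/2.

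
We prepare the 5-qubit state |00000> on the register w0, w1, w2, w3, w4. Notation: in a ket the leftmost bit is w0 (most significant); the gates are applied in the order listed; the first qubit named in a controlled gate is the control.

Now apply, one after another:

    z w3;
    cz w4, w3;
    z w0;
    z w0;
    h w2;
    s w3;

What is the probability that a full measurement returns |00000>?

Outcome |00000> occurs with probability 1/2.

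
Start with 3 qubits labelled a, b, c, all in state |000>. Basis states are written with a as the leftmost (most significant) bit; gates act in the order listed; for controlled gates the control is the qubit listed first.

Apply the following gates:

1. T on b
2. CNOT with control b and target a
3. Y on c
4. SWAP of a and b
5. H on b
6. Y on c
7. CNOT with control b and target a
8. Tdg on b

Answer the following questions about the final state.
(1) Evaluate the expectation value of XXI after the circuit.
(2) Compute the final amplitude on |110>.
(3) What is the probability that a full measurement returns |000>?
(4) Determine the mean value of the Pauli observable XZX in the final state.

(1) In the final state, XXI has expectation sqrt(2)/2.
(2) The amplitude on |110> is -sqrt(2)*exp(3*I*pi/4)/2.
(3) Outcome |000> occurs with probability 1/2.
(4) In the final state, XZX has expectation 0.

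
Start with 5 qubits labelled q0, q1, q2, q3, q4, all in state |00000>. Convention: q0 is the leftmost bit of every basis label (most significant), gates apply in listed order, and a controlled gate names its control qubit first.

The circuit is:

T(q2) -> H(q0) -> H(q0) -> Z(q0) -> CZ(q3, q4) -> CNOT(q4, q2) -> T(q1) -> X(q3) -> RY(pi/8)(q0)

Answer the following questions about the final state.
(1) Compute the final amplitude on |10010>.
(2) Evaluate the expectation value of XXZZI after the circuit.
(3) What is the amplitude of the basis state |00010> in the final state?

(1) The amplitude on |10010> is sin(pi/16).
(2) The observable XXZZI averages to 0.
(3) |00010> carries amplitude cos(pi/16) in the final state.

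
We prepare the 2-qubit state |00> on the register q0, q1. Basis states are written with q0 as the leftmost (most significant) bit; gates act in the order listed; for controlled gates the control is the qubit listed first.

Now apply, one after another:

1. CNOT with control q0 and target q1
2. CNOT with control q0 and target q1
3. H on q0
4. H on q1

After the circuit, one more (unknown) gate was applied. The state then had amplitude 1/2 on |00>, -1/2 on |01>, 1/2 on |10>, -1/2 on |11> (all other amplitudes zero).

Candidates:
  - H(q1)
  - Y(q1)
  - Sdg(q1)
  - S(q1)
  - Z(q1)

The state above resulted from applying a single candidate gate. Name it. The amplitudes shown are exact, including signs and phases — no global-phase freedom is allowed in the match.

The unique candidate consistent with the amplitudes is Z(q1). Key observation: the block from step 1 through step 2 cancels to the identity and can be dropped.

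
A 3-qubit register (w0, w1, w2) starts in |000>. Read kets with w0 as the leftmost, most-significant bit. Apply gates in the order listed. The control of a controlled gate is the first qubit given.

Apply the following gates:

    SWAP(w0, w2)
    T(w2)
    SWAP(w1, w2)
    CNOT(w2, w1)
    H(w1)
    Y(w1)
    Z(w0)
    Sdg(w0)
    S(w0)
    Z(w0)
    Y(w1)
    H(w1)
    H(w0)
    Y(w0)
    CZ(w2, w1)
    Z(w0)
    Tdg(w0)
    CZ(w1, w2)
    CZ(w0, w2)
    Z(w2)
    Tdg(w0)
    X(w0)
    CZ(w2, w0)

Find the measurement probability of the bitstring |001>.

The probability of measuring |001> is 0. Key observation: steps 5-12 multiply out to the identity, so the circuit reduces to the remaining gates.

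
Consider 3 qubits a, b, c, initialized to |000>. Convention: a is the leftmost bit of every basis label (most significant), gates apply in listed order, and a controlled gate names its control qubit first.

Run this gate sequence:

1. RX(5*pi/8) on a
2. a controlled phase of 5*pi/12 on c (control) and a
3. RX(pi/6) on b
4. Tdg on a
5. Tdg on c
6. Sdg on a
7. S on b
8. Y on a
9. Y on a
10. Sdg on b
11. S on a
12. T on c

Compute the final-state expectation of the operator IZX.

In the final state, IZX has expectation 0. Key observation: the block from step 5 through step 12 cancels to the identity and can be dropped.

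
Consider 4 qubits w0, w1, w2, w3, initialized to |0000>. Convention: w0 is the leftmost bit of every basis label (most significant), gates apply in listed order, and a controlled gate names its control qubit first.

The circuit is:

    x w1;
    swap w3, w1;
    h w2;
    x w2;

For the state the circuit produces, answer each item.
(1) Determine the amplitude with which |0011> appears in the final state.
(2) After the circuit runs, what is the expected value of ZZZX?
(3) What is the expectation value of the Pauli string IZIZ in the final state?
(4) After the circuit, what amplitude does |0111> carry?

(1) The amplitude on |0011> is sqrt(2)/2.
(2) The expectation value of ZZZX is 0.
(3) The observable IZIZ averages to -1.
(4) |0111> carries amplitude 0 in the final state.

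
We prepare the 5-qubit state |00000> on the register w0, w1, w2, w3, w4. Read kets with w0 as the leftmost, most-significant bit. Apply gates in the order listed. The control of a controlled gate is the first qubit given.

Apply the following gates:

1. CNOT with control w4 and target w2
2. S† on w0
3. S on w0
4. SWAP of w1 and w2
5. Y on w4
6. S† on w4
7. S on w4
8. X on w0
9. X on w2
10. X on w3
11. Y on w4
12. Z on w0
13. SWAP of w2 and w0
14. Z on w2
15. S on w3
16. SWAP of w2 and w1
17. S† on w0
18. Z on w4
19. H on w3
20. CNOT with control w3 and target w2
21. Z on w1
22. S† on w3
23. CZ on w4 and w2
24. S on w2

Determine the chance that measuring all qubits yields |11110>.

A full measurement returns |11110> with probability 1/2.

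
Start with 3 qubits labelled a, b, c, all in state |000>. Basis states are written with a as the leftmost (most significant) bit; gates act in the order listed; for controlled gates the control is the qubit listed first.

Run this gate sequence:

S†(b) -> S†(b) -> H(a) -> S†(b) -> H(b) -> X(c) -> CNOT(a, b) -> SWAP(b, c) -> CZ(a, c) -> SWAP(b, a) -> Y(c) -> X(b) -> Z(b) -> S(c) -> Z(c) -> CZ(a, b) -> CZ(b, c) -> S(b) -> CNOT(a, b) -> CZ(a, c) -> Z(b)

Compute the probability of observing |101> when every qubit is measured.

Outcome |101> occurs with probability 1/4.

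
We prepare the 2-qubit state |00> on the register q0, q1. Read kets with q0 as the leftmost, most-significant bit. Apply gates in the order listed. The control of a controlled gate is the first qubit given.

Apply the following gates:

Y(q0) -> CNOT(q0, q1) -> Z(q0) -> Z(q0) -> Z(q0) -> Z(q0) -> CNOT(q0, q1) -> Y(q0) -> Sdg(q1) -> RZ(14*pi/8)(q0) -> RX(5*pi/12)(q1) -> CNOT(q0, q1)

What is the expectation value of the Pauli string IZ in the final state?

The expectation value of IZ is -sqrt(2)/4 + sqrt(6)/4.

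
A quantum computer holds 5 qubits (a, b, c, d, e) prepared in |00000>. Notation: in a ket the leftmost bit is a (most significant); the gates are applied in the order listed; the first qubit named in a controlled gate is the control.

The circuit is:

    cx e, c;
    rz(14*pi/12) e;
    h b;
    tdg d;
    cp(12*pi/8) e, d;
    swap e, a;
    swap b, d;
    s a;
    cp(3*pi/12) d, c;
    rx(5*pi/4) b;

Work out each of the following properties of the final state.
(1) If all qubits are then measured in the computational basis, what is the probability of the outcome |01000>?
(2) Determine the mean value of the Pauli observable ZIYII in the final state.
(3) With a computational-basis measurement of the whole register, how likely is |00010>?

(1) The probability of measuring |01000> is sqrt(2)/8 + 1/4.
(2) The observable ZIYII averages to 0.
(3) Outcome |00010> occurs with probability 1/4 - sqrt(2)/8.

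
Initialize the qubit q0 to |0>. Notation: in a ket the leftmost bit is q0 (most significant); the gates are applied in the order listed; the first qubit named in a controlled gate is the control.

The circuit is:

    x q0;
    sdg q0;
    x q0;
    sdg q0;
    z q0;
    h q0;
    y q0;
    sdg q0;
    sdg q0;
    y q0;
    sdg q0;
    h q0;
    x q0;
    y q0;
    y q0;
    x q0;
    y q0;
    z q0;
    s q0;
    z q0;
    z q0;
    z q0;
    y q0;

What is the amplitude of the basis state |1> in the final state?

The amplitude on |1> is 1/2 + I/2.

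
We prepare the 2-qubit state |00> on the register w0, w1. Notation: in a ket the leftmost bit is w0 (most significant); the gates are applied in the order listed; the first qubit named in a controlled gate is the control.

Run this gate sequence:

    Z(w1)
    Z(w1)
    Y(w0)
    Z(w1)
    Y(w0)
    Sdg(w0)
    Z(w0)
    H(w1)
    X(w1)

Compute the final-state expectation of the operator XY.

The expectation value of XY is 0.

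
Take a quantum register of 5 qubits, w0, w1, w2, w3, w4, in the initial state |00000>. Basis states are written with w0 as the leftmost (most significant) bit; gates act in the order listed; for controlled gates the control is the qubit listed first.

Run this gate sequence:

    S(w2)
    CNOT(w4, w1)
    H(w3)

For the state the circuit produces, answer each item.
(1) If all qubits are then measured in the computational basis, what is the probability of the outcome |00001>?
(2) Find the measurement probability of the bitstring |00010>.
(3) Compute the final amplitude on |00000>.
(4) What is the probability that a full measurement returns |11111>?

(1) Outcome |00001> occurs with probability 0.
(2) A full measurement returns |00010> with probability 1/2.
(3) |00000> carries amplitude sqrt(2)/2 in the final state.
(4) Outcome |11111> occurs with probability 0.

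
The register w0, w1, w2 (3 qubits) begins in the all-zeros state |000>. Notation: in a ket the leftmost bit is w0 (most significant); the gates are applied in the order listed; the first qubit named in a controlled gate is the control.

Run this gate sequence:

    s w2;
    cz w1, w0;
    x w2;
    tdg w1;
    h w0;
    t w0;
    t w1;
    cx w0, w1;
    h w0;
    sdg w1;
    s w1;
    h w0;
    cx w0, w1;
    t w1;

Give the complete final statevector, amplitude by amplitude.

After the circuit, the state carries amplitude sqrt(2)/2 on |001>, sqrt(2)*exp(I*pi/4)/2 on |101>, and 0 on every other basis state. Key observation: gates 8-13 undo each other exactly, leaving only the rest of the circuit to track.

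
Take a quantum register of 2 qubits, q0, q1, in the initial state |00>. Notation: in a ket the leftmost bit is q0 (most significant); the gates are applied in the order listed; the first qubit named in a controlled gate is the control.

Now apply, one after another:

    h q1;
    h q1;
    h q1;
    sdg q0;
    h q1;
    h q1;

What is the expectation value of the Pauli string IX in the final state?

The observable IX averages to 1.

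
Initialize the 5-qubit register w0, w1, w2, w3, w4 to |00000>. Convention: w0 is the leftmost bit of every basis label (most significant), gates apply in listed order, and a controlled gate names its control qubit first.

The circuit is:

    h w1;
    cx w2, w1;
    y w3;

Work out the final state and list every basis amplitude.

After the circuit, the state carries amplitude sqrt(2)*I/2 on |00010>, sqrt(2)*I/2 on |01010>, and 0 on every other basis state.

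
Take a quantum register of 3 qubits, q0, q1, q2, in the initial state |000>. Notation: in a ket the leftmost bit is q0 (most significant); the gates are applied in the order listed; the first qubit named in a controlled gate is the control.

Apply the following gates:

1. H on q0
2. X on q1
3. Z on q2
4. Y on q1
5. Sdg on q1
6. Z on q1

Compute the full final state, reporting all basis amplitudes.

The final amplitudes are -sqrt(2)*I/2 on |000>, -sqrt(2)*I/2 on |100>, and 0 on every other basis state.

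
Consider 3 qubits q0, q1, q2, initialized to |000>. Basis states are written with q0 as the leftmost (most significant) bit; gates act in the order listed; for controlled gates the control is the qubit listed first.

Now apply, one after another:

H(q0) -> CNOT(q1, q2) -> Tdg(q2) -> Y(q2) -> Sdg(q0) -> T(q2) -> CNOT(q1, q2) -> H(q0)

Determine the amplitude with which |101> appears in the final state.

The amplitude on |101> is -sqrt(2)/2.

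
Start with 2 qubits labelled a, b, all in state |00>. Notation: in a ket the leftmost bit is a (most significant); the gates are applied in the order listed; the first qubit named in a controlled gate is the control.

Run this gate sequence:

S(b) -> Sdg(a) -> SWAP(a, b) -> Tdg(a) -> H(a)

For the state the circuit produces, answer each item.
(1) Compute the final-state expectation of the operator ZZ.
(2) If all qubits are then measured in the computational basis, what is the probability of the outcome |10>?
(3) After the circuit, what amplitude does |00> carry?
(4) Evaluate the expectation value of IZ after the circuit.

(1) The observable ZZ averages to 0.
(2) Outcome |10> occurs with probability 1/2.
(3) |00> carries amplitude sqrt(2)/2 in the final state.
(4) The observable IZ averages to 1.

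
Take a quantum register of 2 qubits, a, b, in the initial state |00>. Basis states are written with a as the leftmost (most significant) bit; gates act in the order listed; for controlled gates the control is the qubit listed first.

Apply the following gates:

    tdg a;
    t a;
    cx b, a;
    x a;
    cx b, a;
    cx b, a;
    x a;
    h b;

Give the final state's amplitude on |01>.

The amplitude on |01> is sqrt(2)/2. Key observation: the block from step 4 through step 7 cancels to the identity and can be dropped.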